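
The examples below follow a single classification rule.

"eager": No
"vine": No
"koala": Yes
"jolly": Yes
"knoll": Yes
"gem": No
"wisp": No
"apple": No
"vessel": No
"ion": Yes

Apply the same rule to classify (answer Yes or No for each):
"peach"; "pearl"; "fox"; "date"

No, No, Yes, No

The classifier is using: contains 'o'.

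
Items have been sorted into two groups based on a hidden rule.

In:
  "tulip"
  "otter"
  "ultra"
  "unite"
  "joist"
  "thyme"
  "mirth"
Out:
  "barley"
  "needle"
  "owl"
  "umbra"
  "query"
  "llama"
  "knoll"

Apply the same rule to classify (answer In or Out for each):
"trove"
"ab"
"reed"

In, Out, Out

Checking candidate rules against both groups, what survives is: contains 't'.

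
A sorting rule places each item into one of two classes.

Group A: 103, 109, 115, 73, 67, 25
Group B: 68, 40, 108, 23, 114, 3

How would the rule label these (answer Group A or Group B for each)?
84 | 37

Rule: ≡ 1 (mod 6). This holds for each 'Group A' example and fails for each 'Group B' one.
84: 84 mod 6 = 0 — doesn't qualify, so Group B. 37: 37 mod 6 = 1 — fits, so Group A.

Group B, Group A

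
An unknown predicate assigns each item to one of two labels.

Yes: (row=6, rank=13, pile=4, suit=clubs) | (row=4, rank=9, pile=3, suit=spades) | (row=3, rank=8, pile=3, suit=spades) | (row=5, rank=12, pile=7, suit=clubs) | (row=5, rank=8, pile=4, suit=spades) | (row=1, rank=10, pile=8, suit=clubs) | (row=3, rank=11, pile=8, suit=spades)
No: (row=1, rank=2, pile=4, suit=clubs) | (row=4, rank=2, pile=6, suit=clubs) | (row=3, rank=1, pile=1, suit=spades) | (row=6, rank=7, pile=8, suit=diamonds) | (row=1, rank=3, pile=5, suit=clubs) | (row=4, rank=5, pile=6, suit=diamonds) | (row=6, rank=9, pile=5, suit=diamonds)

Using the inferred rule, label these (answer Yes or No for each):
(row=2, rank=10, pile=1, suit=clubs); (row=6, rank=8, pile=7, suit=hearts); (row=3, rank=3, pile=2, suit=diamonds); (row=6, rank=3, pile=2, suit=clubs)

Every 'Yes' example satisfies: rank ≥ 8 AND pile ≠ 5. None of the 'No' examples do.
Yes: (row=2, rank=10, pile=1, suit=clubs), since rank = 10, pile = 1. Yes: (row=6, rank=8, pile=7, suit=hearts), since rank = 8, pile = 7. No: (row=3, rank=3, pile=2, suit=diamonds), since rank = 3, pile = 2. No: (row=6, rank=3, pile=2, suit=clubs), since rank = 3, pile = 2.

Yes, Yes, No, No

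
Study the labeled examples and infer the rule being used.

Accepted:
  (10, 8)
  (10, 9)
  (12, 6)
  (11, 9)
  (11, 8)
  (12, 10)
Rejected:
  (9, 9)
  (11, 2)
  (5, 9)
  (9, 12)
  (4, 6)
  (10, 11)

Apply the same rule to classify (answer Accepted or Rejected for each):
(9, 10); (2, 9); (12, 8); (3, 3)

The classifier is using: first > second AND sum ≥ 14.
(9, 10) → 9 < 10, 9+10 = 19 → Rejected.
(2, 9) → 2 < 9, 2+9 = 11 → Rejected.
(12, 8) → 12 > 8, 12+8 = 20 → Accepted.
(3, 3) → 3 = 3, 3+3 = 6 → Rejected.

Rejected, Rejected, Accepted, Rejected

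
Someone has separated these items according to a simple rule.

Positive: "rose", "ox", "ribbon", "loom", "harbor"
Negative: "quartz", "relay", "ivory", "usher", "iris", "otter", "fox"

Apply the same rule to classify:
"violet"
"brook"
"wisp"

Positive, Negative, Negative

Every 'Positive' example satisfies: even length AND contains 'o'. None of the 'Negative' examples do.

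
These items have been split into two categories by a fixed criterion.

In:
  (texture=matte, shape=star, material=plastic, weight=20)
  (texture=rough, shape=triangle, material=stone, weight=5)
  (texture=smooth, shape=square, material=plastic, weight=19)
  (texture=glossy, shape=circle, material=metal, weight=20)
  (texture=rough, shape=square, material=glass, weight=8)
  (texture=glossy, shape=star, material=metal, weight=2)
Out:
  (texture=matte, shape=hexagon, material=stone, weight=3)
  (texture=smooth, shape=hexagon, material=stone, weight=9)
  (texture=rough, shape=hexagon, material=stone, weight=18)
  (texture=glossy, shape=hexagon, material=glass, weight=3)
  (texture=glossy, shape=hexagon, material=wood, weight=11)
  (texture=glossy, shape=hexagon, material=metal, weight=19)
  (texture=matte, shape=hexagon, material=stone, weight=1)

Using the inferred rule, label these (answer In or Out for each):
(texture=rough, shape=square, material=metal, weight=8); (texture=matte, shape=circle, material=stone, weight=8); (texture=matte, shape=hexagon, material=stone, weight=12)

In, In, Out

Checking candidate rules against both groups, what survives is: shape is not hexagon.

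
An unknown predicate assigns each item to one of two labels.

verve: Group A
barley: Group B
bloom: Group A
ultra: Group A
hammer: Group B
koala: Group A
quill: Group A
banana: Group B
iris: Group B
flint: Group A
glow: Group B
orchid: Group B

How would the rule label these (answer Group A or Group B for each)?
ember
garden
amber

Group A, Group B, Group A

All 'Group A' examples share one property — odd length — and every 'Group B' example lacks it.
ember: length 5 — has this property, so Group A. garden: length 6 — does not satisfy this, so Group B. amber: length 5 — has this property, so Group A.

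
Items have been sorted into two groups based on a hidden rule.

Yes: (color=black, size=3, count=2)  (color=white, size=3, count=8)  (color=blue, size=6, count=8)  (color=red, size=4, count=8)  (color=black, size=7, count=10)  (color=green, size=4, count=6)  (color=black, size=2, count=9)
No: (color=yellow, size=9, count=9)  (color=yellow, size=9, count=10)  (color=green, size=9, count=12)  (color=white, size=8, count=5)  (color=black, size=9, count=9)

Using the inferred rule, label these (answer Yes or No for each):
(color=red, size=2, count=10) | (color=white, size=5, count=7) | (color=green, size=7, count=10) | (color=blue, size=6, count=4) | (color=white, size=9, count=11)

Yes, Yes, Yes, Yes, No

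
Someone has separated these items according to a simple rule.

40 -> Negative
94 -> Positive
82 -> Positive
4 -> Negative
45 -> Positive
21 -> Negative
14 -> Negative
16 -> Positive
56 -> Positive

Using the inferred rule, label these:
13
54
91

All 'Positive' examples share one property — digit sum ≥ 6 — and every 'Negative' example lacks it.
13: Negative (digit sum 1+3 = 4).
54: Positive (digit sum 5+4 = 9).
91: Positive (digit sum 9+1 = 10).

Negative, Positive, Positive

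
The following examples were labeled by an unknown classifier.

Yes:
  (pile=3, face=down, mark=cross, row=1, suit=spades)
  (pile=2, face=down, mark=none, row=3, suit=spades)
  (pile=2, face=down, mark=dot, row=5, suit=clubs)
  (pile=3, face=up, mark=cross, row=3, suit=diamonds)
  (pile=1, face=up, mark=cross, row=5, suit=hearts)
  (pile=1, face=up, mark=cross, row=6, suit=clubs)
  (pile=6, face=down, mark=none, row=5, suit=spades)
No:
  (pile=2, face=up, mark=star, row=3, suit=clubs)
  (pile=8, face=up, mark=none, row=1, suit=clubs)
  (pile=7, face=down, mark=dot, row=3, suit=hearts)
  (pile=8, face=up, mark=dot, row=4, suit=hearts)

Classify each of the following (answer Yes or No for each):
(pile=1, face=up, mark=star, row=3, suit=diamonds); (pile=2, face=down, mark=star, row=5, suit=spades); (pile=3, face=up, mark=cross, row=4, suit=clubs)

The rule appears to be: mark is not star AND pile ≤ 6.
(pile=1, face=up, mark=star, row=3, suit=diamonds): No (mark is star, pile = 1). (pile=2, face=down, mark=star, row=5, suit=spades): No (mark is star, pile = 2). (pile=3, face=up, mark=cross, row=4, suit=clubs): Yes (mark is cross, pile = 3).

No, No, Yes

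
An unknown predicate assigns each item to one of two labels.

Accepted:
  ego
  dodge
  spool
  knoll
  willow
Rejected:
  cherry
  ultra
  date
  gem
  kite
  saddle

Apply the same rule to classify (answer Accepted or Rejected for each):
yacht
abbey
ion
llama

'Accepted' ⟺ contains 'o'.

Rejected, Rejected, Accepted, Rejected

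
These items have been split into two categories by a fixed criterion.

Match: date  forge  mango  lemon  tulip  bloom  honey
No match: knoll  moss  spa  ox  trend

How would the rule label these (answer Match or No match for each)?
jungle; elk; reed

The pattern is that an item is 'Match' exactly when: has ≥ 2 vowels.
jungle — 2 vowels, hence Match. elk — 1 vowel, hence No match. reed — 2 vowels, hence Match.

Match, No match, Match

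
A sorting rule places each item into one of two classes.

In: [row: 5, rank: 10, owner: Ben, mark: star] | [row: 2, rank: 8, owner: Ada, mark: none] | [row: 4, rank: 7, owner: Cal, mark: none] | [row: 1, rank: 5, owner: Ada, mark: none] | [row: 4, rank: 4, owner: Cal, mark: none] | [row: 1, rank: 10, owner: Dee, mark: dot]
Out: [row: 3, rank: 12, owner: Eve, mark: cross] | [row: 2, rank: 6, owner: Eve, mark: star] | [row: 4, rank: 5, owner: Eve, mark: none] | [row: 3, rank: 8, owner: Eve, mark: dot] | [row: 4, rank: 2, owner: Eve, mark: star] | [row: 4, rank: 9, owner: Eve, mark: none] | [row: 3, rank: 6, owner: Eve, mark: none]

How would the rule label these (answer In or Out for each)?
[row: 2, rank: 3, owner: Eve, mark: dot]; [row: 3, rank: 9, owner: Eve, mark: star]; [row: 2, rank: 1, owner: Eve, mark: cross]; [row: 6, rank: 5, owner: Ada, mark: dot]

Out, Out, Out, In

The simplest hypothesis consistent with all the labels is: owner is not Eve.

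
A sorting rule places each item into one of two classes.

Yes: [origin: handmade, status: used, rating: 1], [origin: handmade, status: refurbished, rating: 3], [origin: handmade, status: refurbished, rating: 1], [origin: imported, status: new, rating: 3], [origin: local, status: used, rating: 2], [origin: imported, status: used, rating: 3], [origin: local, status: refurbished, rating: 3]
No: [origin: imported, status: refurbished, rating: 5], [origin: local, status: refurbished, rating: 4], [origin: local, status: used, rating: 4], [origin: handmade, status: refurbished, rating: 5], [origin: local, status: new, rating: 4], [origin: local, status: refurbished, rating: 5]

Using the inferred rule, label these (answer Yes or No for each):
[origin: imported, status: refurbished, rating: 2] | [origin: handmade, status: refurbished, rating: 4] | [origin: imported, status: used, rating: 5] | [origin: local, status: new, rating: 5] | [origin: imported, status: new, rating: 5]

Yes, No, No, No, No

The distinguishing property — rating ≤ 3 — holds for all the 'Yes' cases and none of the 'No' cases.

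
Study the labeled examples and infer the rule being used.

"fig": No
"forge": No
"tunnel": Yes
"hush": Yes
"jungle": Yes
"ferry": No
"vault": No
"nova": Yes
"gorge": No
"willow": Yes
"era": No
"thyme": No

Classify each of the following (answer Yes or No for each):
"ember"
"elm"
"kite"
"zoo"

No, No, Yes, No

Checking candidate rules against both groups, what survives is: even length.
"ember": length 5 — doesn't match, so No.
"elm": length 3 — doesn't match, so No.
"kite": length 4 — satisfies this, so Yes.
"zoo": length 3 — doesn't match, so No.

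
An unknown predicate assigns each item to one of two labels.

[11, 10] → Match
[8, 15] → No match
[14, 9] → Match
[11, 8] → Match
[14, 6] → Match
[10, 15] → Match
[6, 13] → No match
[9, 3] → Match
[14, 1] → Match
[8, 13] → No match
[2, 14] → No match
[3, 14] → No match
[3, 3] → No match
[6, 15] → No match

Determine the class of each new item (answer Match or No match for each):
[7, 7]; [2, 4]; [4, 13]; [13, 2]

The simplest hypothesis consistent with all the labels is: first ≥ 9.
No match: [7, 7], since first 7. No match: [2, 4], since first 2. No match: [4, 13], since first 4. Match: [13, 2], since first 13.

No match, No match, No match, Match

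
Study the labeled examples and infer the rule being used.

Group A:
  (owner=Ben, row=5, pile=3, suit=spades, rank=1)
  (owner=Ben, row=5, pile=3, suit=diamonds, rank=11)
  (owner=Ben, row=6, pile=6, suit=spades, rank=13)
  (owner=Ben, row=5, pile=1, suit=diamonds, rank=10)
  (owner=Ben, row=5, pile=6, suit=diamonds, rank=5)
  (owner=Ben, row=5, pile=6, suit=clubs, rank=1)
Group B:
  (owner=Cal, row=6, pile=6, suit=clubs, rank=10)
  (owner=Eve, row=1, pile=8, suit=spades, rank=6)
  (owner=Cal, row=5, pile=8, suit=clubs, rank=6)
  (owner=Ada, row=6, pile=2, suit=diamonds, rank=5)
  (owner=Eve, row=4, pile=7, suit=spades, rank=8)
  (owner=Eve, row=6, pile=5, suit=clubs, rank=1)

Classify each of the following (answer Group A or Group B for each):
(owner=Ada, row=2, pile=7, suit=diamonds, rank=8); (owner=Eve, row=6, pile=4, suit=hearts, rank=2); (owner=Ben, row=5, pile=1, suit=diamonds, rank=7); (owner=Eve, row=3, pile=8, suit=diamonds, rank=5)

Group B, Group B, Group A, Group B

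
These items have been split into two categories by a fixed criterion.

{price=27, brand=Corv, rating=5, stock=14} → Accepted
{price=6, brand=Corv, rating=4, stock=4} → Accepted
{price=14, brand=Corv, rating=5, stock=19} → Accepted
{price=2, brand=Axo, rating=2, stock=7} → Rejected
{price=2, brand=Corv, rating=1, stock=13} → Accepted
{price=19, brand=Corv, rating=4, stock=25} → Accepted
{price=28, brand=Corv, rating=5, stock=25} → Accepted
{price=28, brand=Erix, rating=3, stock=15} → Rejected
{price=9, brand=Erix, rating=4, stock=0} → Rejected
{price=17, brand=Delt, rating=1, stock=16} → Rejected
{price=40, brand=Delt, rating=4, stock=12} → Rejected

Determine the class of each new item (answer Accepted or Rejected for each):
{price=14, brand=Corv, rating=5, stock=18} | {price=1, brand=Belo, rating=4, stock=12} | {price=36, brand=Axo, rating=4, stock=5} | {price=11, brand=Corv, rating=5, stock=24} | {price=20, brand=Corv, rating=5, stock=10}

Accepted, Rejected, Rejected, Accepted, Accepted

Checking candidate rules against both groups, what survives is: brand is Corv.
{price=14, brand=Corv, rating=5, stock=18}: brand is Corv, satisfies this → Accepted. {price=1, brand=Belo, rating=4, stock=12}: brand is Belo, does not pass → Rejected. {price=36, brand=Axo, rating=4, stock=5}: brand is Axo, does not pass → Rejected. {price=11, brand=Corv, rating=5, stock=24}: brand is Corv, satisfies this → Accepted. {price=20, brand=Corv, rating=5, stock=10}: brand is Corv, satisfies this → Accepted.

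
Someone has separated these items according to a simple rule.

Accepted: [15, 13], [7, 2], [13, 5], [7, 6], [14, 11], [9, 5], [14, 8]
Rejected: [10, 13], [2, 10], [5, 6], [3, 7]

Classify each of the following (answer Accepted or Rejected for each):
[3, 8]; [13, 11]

Rejected, Accepted

Rule: first > second. This holds for each 'Accepted' example and fails for each 'Rejected' one.
[3, 8]: 3 < 8 — does not pass, so Rejected. [13, 11]: 13 > 11 — passes, so Accepted.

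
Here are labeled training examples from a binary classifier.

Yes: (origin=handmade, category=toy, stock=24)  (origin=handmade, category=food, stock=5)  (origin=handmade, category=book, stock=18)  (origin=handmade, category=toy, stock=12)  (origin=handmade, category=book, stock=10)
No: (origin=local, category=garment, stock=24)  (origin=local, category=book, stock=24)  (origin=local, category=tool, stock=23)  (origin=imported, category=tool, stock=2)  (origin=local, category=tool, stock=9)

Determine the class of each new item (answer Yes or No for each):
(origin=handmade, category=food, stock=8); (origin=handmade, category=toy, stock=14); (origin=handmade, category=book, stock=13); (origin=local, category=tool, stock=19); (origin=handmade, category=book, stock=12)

Rule: origin is handmade. This holds for each 'Yes' example and fails for each 'No' one.
(origin=handmade, category=food, stock=8) → origin is handmade → Yes.
(origin=handmade, category=toy, stock=14) → origin is handmade → Yes.
(origin=handmade, category=book, stock=13) → origin is handmade → Yes.
(origin=local, category=tool, stock=19) → origin is local → No.
(origin=handmade, category=book, stock=12) → origin is handmade → Yes.

Yes, Yes, Yes, No, Yes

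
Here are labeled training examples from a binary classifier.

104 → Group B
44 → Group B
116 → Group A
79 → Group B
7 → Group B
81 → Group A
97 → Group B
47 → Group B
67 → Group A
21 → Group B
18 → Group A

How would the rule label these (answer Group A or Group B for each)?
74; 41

Group A, Group B

Checking candidate rules against both groups, what survives is: ≡ 4 (mod 7).
74: Group A (74 mod 7 = 4).
41: Group B (41 mod 7 = 6).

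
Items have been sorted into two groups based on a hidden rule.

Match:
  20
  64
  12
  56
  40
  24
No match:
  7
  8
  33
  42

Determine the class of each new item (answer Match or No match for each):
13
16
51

No match, Match, No match

Every 'Match' example satisfies: multiple of 4 AND at least 12. None of the 'No match' examples do.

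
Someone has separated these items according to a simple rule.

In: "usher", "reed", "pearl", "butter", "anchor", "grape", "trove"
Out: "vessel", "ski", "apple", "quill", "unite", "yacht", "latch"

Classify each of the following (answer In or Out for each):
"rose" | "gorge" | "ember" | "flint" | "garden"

In, In, In, Out, In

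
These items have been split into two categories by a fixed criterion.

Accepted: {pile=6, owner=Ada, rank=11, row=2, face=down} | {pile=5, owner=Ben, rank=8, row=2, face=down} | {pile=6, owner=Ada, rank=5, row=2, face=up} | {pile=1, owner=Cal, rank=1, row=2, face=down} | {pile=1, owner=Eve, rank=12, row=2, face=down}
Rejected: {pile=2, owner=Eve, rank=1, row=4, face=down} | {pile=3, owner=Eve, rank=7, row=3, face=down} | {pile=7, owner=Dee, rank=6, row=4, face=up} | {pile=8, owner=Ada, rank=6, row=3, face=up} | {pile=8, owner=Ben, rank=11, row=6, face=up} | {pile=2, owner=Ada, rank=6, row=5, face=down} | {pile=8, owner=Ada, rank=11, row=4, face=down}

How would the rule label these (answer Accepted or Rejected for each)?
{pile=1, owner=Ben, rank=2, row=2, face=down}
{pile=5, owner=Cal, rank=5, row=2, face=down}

Accepted, Accepted

The distinguishing property — row = 2 — holds for all the 'Accepted' cases and none of the 'Rejected' cases.
{pile=1, owner=Ben, rank=2, row=2, face=down} — row = 2, hence Accepted.
{pile=5, owner=Cal, rank=5, row=2, face=down} — row = 2, hence Accepted.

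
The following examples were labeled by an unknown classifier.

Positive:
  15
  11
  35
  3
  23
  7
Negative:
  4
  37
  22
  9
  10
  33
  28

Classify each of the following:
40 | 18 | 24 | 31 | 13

Negative, Negative, Negative, Positive, Negative

Rule: ≡ 3 (mod 4). This holds for each 'Positive' example and fails for each 'Negative' one.
40 — 40 mod 4 = 0, hence Negative.
18 — 18 mod 4 = 2, hence Negative.
24 — 24 mod 4 = 0, hence Negative.
31 — 31 mod 4 = 3, hence Positive.
13 — 13 mod 4 = 1, hence Negative.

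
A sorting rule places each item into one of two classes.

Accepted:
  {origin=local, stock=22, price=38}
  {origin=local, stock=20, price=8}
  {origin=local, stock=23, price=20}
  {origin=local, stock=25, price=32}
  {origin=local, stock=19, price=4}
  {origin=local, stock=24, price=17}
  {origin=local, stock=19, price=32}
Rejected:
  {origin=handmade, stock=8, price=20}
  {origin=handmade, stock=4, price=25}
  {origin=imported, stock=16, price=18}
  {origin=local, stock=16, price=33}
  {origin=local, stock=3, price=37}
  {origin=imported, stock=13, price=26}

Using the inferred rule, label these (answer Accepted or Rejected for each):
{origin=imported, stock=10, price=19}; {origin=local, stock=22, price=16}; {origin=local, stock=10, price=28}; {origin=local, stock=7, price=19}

Rejected, Accepted, Rejected, Rejected

The rule appears to be: stock ≥ 19.
{origin=imported, stock=10, price=19} — stock = 10, hence Rejected.
{origin=local, stock=22, price=16} — stock = 22, hence Accepted.
{origin=local, stock=10, price=28} — stock = 10, hence Rejected.
{origin=local, stock=7, price=19} — stock = 7, hence Rejected.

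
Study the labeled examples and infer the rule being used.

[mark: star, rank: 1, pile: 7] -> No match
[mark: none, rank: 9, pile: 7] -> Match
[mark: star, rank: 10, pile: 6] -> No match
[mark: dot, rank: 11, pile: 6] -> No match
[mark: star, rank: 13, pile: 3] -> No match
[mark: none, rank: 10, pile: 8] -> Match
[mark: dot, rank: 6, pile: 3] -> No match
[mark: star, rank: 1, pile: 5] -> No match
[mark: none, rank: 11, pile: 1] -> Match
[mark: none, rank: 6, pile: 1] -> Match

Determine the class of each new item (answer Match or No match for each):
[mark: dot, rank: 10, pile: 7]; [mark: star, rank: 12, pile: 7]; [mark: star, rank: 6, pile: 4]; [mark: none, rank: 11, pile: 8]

No match, No match, No match, Match

Comparing the two groups points to one rule — mark is none.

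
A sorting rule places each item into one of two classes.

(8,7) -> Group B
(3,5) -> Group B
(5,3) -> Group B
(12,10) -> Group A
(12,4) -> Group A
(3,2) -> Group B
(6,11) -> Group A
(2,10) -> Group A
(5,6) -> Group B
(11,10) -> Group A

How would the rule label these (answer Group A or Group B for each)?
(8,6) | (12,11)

Group B, Group A

The pattern is that an item is 'Group A' exactly when: max ≥ 10.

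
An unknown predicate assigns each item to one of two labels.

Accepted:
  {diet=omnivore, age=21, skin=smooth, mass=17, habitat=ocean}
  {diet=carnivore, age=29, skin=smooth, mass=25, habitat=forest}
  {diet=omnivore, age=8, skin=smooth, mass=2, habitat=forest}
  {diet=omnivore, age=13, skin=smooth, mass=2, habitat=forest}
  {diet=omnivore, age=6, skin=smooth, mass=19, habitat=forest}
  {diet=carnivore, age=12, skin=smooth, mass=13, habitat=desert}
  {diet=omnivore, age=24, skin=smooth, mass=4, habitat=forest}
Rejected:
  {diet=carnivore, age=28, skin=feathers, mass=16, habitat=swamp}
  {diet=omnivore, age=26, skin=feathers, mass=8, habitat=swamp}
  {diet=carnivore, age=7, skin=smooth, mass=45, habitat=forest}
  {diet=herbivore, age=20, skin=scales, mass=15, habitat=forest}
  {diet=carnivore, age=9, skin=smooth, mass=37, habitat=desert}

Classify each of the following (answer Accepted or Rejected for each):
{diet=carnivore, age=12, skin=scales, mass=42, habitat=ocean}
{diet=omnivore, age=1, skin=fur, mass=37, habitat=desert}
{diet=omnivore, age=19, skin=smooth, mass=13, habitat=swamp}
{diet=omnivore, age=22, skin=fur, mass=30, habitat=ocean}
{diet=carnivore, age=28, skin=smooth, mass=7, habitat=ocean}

Rejected, Rejected, Accepted, Rejected, Accepted

Rule: skin is smooth AND mass ≤ 25. This holds for each 'Accepted' example and fails for each 'Rejected' one.
{diet=carnivore, age=12, skin=scales, mass=42, habitat=ocean}: skin is scales, mass = 42, doesn't match → Rejected. {diet=omnivore, age=1, skin=fur, mass=37, habitat=desert}: skin is fur, mass = 37, doesn't match → Rejected. {diet=omnivore, age=19, skin=smooth, mass=13, habitat=swamp}: skin is smooth, mass = 13, matches → Accepted. {diet=omnivore, age=22, skin=fur, mass=30, habitat=ocean}: skin is fur, mass = 30, doesn't match → Rejected. {diet=carnivore, age=28, skin=smooth, mass=7, habitat=ocean}: skin is smooth, mass = 7, matches → Accepted.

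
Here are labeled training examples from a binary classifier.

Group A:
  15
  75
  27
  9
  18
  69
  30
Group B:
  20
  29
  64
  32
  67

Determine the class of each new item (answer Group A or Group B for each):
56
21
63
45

Group B, Group A, Group A, Group A

'Group A' ⟺ multiple of 3.
56: Group B (56 = 3·18 + 2).
21: Group A (21 = 3·7).
63: Group A (63 = 3·21).
45: Group A (45 = 3·15).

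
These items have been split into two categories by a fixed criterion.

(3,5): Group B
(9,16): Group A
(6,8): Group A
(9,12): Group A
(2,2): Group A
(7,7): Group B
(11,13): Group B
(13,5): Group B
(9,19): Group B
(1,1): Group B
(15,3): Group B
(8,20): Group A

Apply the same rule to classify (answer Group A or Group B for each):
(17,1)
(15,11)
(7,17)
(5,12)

Group B, Group B, Group B, Group A

All 'Group A' examples share one property — second is even — and every 'Group B' example lacks it.
(17,1): Group B (second 1).
(15,11): Group B (second 11).
(7,17): Group B (second 17).
(5,12): Group A (second 12).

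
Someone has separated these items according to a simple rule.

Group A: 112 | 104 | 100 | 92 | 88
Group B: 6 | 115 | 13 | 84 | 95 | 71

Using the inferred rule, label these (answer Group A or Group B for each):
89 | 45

Group B, Group B

All 'Group A' examples share one property — even AND at least 88 — and every 'Group B' example lacks it.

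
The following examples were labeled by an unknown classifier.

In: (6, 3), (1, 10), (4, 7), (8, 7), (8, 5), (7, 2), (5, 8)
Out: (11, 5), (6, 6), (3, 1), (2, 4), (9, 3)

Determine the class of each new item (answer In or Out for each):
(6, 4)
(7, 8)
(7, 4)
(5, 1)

Out, In, In, Out

All 'In' examples share one property — sum is odd — and every 'Out' example lacks it.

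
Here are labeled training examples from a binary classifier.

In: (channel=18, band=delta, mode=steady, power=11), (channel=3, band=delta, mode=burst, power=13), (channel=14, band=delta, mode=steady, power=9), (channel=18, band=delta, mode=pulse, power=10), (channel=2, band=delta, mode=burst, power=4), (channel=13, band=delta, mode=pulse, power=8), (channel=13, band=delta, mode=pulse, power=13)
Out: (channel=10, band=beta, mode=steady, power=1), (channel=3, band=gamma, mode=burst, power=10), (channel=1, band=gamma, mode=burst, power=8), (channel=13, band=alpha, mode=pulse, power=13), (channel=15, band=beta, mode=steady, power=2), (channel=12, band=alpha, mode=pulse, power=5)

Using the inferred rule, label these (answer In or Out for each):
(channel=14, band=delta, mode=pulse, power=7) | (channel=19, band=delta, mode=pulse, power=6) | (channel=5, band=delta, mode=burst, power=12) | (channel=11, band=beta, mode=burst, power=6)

In, In, In, Out

The simplest hypothesis consistent with all the labels is: band is delta.
In: (channel=14, band=delta, mode=pulse, power=7), since band is delta.
In: (channel=19, band=delta, mode=pulse, power=6), since band is delta.
In: (channel=5, band=delta, mode=burst, power=12), since band is delta.
Out: (channel=11, band=beta, mode=burst, power=6), since band is beta.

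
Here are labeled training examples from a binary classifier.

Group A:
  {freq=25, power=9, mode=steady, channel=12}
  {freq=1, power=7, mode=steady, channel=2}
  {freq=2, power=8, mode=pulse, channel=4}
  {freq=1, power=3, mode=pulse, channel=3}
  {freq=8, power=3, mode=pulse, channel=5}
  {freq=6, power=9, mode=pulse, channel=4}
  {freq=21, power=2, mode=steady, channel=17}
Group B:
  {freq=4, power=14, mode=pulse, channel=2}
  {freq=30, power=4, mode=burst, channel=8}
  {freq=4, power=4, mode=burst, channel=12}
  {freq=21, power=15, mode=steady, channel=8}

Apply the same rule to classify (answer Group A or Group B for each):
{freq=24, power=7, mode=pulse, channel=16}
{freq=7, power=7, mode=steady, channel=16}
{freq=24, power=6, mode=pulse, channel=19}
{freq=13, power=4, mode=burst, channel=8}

Every 'Group A' example satisfies: power ≠ 4 AND power ≤ 9. None of the 'Group B' examples do.
{freq=24, power=7, mode=pulse, channel=16} → power = 7 → Group A.
{freq=7, power=7, mode=steady, channel=16} → power = 7 → Group A.
{freq=24, power=6, mode=pulse, channel=19} → power = 6 → Group A.
{freq=13, power=4, mode=burst, channel=8} → power = 4 → Group B.

Group A, Group A, Group A, Group B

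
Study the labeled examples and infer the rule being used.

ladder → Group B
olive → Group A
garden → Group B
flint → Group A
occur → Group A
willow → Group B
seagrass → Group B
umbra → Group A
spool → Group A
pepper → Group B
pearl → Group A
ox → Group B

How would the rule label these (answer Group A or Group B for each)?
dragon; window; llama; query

Group B, Group B, Group A, Group A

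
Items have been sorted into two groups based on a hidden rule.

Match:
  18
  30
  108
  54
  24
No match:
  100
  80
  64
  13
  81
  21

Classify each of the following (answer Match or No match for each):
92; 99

The simplest hypothesis consistent with all the labels is: multiple of 6.
92: 92 = 6·15 + 2 — lacks this property, so No match.
99: 99 = 6·16 + 3 — lacks this property, so No match.

No match, No match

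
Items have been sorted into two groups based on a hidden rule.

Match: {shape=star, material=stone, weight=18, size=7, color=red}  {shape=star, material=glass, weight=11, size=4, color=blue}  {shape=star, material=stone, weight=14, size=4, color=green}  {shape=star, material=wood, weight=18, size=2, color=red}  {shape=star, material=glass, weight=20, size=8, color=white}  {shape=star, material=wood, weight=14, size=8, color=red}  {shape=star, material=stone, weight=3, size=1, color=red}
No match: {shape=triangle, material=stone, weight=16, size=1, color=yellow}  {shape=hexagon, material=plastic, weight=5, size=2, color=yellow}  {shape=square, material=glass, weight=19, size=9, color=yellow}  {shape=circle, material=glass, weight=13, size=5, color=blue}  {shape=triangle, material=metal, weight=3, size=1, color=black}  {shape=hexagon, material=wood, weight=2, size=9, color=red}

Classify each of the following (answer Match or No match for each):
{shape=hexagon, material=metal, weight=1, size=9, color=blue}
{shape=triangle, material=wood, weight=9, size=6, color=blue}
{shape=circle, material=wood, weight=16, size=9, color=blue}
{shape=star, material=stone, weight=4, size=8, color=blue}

No match, No match, No match, Match

Looking at the examples, the only property every 'Match' case has and every 'No match' case lacks is: shape is star.
{shape=hexagon, material=metal, weight=1, size=9, color=blue} — shape is hexagon, hence No match. {shape=triangle, material=wood, weight=9, size=6, color=blue} — shape is triangle, hence No match. {shape=circle, material=wood, weight=16, size=9, color=blue} — shape is circle, hence No match. {shape=star, material=stone, weight=4, size=8, color=blue} — shape is star, hence Match.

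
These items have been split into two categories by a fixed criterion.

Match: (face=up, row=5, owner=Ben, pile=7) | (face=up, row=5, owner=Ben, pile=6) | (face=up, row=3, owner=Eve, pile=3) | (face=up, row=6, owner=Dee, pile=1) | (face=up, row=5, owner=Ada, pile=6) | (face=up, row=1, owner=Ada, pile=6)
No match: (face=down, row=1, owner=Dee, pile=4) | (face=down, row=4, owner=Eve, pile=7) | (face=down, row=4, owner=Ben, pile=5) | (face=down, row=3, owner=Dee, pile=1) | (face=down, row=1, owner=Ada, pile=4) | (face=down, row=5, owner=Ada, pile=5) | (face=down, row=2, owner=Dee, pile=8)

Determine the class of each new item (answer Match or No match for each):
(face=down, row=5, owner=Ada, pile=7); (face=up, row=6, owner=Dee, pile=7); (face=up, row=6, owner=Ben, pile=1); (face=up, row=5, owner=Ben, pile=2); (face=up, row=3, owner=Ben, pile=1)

The distinguishing property — face is up — holds for all the 'Match' cases and none of the 'No match' cases.
(face=down, row=5, owner=Ada, pile=7) — face is down, hence No match. (face=up, row=6, owner=Dee, pile=7) — face is up, hence Match. (face=up, row=6, owner=Ben, pile=1) — face is up, hence Match. (face=up, row=5, owner=Ben, pile=2) — face is up, hence Match. (face=up, row=3, owner=Ben, pile=1) — face is up, hence Match.

No match, Match, Match, Match, Match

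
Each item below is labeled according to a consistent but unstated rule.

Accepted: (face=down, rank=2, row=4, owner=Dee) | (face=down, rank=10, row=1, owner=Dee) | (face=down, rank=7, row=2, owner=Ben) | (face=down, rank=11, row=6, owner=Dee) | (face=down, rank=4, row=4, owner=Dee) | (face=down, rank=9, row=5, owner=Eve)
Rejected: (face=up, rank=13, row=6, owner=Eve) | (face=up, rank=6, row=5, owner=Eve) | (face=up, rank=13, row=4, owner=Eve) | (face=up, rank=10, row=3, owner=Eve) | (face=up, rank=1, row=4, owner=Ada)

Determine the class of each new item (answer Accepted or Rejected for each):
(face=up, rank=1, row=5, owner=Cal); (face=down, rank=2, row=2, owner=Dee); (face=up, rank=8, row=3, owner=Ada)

The simplest hypothesis consistent with all the labels is: face is down.
(face=up, rank=1, row=5, owner=Cal) → face is up → Rejected.
(face=down, rank=2, row=2, owner=Dee) → face is down → Accepted.
(face=up, rank=8, row=3, owner=Ada) → face is up → Rejected.

Rejected, Accepted, Rejected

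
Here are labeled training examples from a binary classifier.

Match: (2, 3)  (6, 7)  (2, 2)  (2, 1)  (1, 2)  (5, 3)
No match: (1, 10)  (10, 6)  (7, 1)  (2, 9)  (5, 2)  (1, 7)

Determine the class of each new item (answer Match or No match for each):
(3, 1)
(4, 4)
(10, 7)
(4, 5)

Match, Match, No match, Match

The simplest hypothesis consistent with all the labels is: |first − second| ≤ 2.
Match: (3, 1), since |3−1| = 2.
Match: (4, 4), since |4−4| = 0.
No match: (10, 7), since |10−7| = 3.
Match: (4, 5), since |4−5| = 1.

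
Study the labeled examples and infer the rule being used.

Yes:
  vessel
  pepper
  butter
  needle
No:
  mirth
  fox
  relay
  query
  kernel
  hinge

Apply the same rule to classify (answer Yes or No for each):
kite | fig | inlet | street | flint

No, No, No, Yes, No

Rule: has a double letter. This holds for each 'Yes' example and fails for each 'No' one.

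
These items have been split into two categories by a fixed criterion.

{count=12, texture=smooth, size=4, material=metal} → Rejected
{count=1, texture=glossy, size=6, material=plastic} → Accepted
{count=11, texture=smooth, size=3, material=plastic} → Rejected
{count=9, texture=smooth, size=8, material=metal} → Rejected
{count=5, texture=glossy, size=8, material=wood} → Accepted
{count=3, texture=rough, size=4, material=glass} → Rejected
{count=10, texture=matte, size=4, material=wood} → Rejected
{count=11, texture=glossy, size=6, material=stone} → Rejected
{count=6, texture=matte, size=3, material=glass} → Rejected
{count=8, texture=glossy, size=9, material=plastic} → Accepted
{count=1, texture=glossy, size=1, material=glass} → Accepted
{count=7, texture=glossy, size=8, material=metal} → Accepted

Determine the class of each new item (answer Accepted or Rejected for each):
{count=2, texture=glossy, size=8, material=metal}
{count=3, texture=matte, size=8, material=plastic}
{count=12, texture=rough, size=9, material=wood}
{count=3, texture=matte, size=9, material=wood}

Accepted, Rejected, Rejected, Rejected

One predicate separates the groups cleanly: texture is glossy AND count ≤ 8.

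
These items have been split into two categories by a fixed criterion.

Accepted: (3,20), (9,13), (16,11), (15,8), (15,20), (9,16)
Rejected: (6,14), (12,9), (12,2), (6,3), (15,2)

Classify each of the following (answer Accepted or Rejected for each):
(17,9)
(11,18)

One predicate separates the groups cleanly: sum ≥ 22.
(17,9): Accepted (17+9 = 26).
(11,18): Accepted (11+18 = 29).

Accepted, Accepted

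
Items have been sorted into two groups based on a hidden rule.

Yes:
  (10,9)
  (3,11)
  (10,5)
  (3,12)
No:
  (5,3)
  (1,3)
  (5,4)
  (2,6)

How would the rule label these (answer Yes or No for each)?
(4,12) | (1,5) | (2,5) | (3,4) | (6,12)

Yes, No, No, No, Yes

The distinguishing property — sum ≥ 14 — holds for all the 'Yes' cases and none of the 'No' cases.
(4,12) — 4+12 = 16, hence Yes.
(1,5) — 1+5 = 6, hence No.
(2,5) — 2+5 = 7, hence No.
(3,4) — 3+4 = 7, hence No.
(6,12) — 6+12 = 18, hence Yes.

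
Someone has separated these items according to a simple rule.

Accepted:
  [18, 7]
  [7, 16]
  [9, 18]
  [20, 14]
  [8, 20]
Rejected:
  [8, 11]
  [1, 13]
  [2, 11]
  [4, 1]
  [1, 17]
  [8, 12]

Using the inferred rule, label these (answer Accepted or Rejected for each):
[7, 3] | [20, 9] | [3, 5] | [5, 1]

Rejected, Accepted, Rejected, Rejected

Rule: sum ≥ 23. This holds for each 'Accepted' example and fails for each 'Rejected' one.
[7, 3]: 7+3 = 10, doesn't match → Rejected. [20, 9]: 20+9 = 29, checks out → Accepted. [3, 5]: 3+5 = 8, doesn't match → Rejected. [5, 1]: 5+1 = 6, doesn't match → Rejected.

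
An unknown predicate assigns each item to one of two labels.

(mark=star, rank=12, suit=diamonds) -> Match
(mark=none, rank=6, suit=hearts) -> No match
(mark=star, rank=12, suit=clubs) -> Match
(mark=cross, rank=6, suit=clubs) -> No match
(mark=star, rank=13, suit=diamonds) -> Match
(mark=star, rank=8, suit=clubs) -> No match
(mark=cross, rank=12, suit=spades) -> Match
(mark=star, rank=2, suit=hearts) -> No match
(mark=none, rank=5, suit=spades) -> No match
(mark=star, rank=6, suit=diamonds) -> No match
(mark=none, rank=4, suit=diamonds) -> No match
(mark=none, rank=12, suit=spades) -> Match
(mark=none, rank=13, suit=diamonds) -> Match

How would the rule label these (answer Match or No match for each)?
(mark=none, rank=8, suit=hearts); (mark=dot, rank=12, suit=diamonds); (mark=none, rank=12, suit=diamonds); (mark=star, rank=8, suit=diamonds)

No match, Match, Match, No match

One predicate separates the groups cleanly: rank ≥ 12.
(mark=none, rank=8, suit=hearts): rank = 8 — fails the rule, so No match.
(mark=dot, rank=12, suit=diamonds): rank = 12 — meets the rule, so Match.
(mark=none, rank=12, suit=diamonds): rank = 12 — meets the rule, so Match.
(mark=star, rank=8, suit=diamonds): rank = 8 — fails the rule, so No match.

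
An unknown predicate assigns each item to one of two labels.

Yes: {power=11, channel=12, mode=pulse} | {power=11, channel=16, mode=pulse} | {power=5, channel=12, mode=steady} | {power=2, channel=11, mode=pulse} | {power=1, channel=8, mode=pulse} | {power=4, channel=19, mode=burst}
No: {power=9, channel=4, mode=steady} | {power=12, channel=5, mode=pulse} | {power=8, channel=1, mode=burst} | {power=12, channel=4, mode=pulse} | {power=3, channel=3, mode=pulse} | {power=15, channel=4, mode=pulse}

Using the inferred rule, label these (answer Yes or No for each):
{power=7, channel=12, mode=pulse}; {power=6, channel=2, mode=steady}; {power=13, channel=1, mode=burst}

Yes, No, No

The distinguishing property — channel ≥ 8 — holds for all the 'Yes' cases and none of the 'No' cases.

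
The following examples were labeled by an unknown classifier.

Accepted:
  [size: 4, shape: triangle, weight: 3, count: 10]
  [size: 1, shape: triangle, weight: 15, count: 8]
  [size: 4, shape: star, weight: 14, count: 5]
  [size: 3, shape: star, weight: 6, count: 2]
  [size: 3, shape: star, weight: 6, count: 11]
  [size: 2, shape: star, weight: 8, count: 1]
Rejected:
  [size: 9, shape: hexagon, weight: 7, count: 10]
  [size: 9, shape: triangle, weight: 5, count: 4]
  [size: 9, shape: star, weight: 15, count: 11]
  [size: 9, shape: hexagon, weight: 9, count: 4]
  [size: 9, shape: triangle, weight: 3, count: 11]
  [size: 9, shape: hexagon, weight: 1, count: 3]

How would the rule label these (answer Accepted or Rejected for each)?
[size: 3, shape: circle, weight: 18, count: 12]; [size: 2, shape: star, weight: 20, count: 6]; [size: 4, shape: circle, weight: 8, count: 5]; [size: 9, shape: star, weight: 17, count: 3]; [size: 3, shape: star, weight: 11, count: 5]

One predicate separates the groups cleanly: size ≤ 4.
Accepted: [size: 3, shape: circle, weight: 18, count: 12], since size = 3.
Accepted: [size: 2, shape: star, weight: 20, count: 6], since size = 2.
Accepted: [size: 4, shape: circle, weight: 8, count: 5], since size = 4.
Rejected: [size: 9, shape: star, weight: 17, count: 3], since size = 9.
Accepted: [size: 3, shape: star, weight: 11, count: 5], since size = 3.

Accepted, Accepted, Accepted, Rejected, Accepted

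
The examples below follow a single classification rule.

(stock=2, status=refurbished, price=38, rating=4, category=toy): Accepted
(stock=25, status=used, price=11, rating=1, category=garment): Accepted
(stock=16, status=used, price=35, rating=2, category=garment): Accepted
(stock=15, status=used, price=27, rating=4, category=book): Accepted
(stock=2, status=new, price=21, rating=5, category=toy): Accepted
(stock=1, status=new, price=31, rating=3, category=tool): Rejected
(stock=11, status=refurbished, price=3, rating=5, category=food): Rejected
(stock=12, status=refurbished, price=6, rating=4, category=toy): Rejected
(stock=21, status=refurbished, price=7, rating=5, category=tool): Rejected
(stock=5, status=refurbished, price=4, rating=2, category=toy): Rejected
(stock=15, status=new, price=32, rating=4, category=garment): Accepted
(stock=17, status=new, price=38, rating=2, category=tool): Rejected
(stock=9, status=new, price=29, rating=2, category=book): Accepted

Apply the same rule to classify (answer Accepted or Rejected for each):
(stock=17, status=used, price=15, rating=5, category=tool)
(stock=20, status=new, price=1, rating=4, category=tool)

The simplest hypothesis consistent with all the labels is: category is not tool AND price ≥ 7.
(stock=17, status=used, price=15, rating=5, category=tool) → category is tool, price = 15 → Rejected. (stock=20, status=new, price=1, rating=4, category=tool) → category is tool, price = 1 → Rejected.

Rejected, Rejected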